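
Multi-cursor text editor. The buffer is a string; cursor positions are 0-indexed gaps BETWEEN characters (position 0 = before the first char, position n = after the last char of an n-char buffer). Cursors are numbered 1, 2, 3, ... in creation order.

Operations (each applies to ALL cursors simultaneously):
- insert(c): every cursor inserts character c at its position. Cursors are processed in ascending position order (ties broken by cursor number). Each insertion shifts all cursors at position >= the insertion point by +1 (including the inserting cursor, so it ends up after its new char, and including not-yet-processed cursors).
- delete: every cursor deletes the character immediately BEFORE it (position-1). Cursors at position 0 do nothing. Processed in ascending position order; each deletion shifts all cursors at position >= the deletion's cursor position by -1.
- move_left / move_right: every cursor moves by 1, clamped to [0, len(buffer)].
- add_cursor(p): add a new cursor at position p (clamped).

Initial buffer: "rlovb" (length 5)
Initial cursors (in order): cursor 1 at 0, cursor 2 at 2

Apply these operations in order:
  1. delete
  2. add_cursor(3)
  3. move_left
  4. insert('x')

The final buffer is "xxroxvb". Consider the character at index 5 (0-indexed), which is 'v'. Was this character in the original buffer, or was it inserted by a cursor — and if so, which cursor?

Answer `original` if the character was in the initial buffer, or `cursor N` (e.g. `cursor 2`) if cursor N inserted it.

Answer: original

Derivation:
After op 1 (delete): buffer="rovb" (len 4), cursors c1@0 c2@1, authorship ....
After op 2 (add_cursor(3)): buffer="rovb" (len 4), cursors c1@0 c2@1 c3@3, authorship ....
After op 3 (move_left): buffer="rovb" (len 4), cursors c1@0 c2@0 c3@2, authorship ....
After op 4 (insert('x')): buffer="xxroxvb" (len 7), cursors c1@2 c2@2 c3@5, authorship 12..3..
Authorship (.=original, N=cursor N): 1 2 . . 3 . .
Index 5: author = original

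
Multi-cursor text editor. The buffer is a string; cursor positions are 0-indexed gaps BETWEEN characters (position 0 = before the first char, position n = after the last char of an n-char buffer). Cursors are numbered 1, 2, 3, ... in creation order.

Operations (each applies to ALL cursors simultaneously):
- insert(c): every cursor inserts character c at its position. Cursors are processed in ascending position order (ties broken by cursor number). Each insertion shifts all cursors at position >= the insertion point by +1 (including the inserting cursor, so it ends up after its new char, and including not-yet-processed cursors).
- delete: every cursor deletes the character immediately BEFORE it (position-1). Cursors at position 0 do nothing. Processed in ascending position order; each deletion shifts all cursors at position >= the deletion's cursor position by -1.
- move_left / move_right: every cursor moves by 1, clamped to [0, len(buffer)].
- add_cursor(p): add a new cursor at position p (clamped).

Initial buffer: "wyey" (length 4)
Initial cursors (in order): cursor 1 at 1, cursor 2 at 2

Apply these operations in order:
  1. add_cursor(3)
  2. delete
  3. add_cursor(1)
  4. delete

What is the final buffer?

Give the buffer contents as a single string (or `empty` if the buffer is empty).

After op 1 (add_cursor(3)): buffer="wyey" (len 4), cursors c1@1 c2@2 c3@3, authorship ....
After op 2 (delete): buffer="y" (len 1), cursors c1@0 c2@0 c3@0, authorship .
After op 3 (add_cursor(1)): buffer="y" (len 1), cursors c1@0 c2@0 c3@0 c4@1, authorship .
After op 4 (delete): buffer="" (len 0), cursors c1@0 c2@0 c3@0 c4@0, authorship 

Answer: empty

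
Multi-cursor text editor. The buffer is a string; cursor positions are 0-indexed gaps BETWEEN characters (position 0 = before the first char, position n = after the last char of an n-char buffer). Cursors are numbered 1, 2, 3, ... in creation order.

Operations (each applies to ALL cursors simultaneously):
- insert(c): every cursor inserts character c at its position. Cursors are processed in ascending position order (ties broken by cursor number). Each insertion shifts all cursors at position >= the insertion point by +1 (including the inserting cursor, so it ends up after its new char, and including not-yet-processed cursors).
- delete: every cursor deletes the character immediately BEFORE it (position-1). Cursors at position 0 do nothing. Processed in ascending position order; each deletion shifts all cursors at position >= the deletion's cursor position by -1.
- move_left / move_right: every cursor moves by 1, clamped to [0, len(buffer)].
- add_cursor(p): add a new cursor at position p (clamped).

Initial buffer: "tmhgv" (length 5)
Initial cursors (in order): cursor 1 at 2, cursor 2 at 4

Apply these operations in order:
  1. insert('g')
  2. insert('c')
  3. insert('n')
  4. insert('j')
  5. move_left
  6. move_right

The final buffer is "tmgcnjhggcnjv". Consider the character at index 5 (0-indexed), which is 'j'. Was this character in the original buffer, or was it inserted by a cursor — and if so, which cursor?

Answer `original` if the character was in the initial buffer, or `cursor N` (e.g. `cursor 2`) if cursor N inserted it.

Answer: cursor 1

Derivation:
After op 1 (insert('g')): buffer="tmghggv" (len 7), cursors c1@3 c2@6, authorship ..1..2.
After op 2 (insert('c')): buffer="tmgchggcv" (len 9), cursors c1@4 c2@8, authorship ..11..22.
After op 3 (insert('n')): buffer="tmgcnhggcnv" (len 11), cursors c1@5 c2@10, authorship ..111..222.
After op 4 (insert('j')): buffer="tmgcnjhggcnjv" (len 13), cursors c1@6 c2@12, authorship ..1111..2222.
After op 5 (move_left): buffer="tmgcnjhggcnjv" (len 13), cursors c1@5 c2@11, authorship ..1111..2222.
After op 6 (move_right): buffer="tmgcnjhggcnjv" (len 13), cursors c1@6 c2@12, authorship ..1111..2222.
Authorship (.=original, N=cursor N): . . 1 1 1 1 . . 2 2 2 2 .
Index 5: author = 1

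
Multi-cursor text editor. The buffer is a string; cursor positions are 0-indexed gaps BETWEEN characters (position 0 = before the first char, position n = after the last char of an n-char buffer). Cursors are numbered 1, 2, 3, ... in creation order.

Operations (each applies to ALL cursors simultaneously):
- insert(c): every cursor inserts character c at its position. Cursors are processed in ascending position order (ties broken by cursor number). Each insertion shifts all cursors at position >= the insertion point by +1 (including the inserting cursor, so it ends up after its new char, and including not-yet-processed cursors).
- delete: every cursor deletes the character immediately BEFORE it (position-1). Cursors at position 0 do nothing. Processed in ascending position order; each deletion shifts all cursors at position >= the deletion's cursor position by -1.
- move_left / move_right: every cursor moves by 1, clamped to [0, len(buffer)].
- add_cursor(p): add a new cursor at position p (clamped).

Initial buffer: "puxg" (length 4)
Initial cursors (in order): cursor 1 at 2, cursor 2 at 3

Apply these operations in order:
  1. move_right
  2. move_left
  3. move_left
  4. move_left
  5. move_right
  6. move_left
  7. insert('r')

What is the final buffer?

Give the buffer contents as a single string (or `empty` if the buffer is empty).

After op 1 (move_right): buffer="puxg" (len 4), cursors c1@3 c2@4, authorship ....
After op 2 (move_left): buffer="puxg" (len 4), cursors c1@2 c2@3, authorship ....
After op 3 (move_left): buffer="puxg" (len 4), cursors c1@1 c2@2, authorship ....
After op 4 (move_left): buffer="puxg" (len 4), cursors c1@0 c2@1, authorship ....
After op 5 (move_right): buffer="puxg" (len 4), cursors c1@1 c2@2, authorship ....
After op 6 (move_left): buffer="puxg" (len 4), cursors c1@0 c2@1, authorship ....
After op 7 (insert('r')): buffer="rpruxg" (len 6), cursors c1@1 c2@3, authorship 1.2...

Answer: rpruxg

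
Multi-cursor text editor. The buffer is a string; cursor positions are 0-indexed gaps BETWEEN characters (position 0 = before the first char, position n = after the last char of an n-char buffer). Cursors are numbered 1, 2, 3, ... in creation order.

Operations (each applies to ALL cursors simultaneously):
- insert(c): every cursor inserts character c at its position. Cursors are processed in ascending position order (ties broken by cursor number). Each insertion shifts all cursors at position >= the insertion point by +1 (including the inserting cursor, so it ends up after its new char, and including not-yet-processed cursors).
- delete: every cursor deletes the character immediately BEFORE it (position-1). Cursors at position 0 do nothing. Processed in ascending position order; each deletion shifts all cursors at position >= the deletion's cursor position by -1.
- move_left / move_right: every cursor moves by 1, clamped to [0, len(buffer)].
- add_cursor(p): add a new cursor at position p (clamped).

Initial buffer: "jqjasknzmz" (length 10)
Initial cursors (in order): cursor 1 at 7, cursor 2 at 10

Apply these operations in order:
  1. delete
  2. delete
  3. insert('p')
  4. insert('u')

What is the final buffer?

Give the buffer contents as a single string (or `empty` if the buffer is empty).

Answer: jqjaspuzpu

Derivation:
After op 1 (delete): buffer="jqjaskzm" (len 8), cursors c1@6 c2@8, authorship ........
After op 2 (delete): buffer="jqjasz" (len 6), cursors c1@5 c2@6, authorship ......
After op 3 (insert('p')): buffer="jqjaspzp" (len 8), cursors c1@6 c2@8, authorship .....1.2
After op 4 (insert('u')): buffer="jqjaspuzpu" (len 10), cursors c1@7 c2@10, authorship .....11.22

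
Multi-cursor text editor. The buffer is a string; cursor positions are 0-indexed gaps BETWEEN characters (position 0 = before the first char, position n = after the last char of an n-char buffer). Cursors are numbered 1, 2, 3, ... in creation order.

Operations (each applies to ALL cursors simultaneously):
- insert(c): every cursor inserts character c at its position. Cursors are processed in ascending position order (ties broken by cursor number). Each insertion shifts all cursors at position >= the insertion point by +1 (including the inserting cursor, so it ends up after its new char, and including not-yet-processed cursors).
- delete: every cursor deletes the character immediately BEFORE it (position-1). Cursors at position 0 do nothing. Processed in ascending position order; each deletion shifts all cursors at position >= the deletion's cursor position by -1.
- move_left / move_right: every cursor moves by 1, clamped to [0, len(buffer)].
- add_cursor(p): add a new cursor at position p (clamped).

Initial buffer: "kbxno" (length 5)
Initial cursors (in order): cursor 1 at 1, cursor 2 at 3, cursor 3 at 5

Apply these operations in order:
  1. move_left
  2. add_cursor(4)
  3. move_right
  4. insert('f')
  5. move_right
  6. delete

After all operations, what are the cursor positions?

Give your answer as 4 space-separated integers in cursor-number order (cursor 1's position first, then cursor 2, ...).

Answer: 2 4 5 5

Derivation:
After op 1 (move_left): buffer="kbxno" (len 5), cursors c1@0 c2@2 c3@4, authorship .....
After op 2 (add_cursor(4)): buffer="kbxno" (len 5), cursors c1@0 c2@2 c3@4 c4@4, authorship .....
After op 3 (move_right): buffer="kbxno" (len 5), cursors c1@1 c2@3 c3@5 c4@5, authorship .....
After op 4 (insert('f')): buffer="kfbxfnoff" (len 9), cursors c1@2 c2@5 c3@9 c4@9, authorship .1..2..34
After op 5 (move_right): buffer="kfbxfnoff" (len 9), cursors c1@3 c2@6 c3@9 c4@9, authorship .1..2..34
After op 6 (delete): buffer="kfxfo" (len 5), cursors c1@2 c2@4 c3@5 c4@5, authorship .1.2.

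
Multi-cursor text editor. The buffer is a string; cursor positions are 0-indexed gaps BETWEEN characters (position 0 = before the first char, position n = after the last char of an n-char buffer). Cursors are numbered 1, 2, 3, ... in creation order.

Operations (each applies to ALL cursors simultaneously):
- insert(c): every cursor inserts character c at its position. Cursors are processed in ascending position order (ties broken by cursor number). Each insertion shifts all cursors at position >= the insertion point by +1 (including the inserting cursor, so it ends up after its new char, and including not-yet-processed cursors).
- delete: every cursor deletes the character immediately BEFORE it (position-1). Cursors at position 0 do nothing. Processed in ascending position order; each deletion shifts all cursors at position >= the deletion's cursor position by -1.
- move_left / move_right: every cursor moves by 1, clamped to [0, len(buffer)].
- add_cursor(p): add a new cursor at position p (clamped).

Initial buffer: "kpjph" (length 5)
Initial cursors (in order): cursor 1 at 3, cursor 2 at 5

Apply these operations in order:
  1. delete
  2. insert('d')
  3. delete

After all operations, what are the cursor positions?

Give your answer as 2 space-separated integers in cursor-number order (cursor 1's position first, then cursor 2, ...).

After op 1 (delete): buffer="kpp" (len 3), cursors c1@2 c2@3, authorship ...
After op 2 (insert('d')): buffer="kpdpd" (len 5), cursors c1@3 c2@5, authorship ..1.2
After op 3 (delete): buffer="kpp" (len 3), cursors c1@2 c2@3, authorship ...

Answer: 2 3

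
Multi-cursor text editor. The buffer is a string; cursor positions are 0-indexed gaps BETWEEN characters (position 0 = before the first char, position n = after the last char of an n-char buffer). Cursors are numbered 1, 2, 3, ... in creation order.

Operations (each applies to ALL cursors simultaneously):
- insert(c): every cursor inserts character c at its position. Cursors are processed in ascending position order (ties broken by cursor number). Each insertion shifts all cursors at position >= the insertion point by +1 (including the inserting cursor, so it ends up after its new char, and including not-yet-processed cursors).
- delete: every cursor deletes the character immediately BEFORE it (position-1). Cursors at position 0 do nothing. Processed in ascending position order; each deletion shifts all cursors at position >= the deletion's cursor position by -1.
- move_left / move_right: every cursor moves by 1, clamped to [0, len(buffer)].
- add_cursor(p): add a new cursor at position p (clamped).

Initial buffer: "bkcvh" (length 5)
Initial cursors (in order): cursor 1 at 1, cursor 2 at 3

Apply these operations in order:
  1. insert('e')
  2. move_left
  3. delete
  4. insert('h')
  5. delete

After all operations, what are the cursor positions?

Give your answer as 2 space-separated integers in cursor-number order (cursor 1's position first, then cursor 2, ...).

Answer: 0 2

Derivation:
After op 1 (insert('e')): buffer="bekcevh" (len 7), cursors c1@2 c2@5, authorship .1..2..
After op 2 (move_left): buffer="bekcevh" (len 7), cursors c1@1 c2@4, authorship .1..2..
After op 3 (delete): buffer="ekevh" (len 5), cursors c1@0 c2@2, authorship 1.2..
After op 4 (insert('h')): buffer="hekhevh" (len 7), cursors c1@1 c2@4, authorship 11.22..
After op 5 (delete): buffer="ekevh" (len 5), cursors c1@0 c2@2, authorship 1.2..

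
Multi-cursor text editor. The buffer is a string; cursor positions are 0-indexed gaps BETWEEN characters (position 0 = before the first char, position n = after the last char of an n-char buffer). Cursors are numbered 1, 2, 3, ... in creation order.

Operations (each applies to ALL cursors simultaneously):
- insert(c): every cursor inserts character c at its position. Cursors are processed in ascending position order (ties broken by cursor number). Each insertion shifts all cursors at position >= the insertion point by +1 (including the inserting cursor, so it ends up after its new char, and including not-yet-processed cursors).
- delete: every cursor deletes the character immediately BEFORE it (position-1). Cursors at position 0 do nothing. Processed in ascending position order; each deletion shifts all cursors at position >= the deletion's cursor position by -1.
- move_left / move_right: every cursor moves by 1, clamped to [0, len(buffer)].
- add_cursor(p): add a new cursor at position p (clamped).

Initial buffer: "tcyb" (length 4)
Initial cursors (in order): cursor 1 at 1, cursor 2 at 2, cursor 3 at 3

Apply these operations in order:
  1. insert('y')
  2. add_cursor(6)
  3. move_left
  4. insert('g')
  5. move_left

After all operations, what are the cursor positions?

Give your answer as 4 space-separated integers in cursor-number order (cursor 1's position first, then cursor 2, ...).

Answer: 1 4 8 8

Derivation:
After op 1 (insert('y')): buffer="tycyyyb" (len 7), cursors c1@2 c2@4 c3@6, authorship .1.2.3.
After op 2 (add_cursor(6)): buffer="tycyyyb" (len 7), cursors c1@2 c2@4 c3@6 c4@6, authorship .1.2.3.
After op 3 (move_left): buffer="tycyyyb" (len 7), cursors c1@1 c2@3 c3@5 c4@5, authorship .1.2.3.
After op 4 (insert('g')): buffer="tgycgyyggyb" (len 11), cursors c1@2 c2@5 c3@9 c4@9, authorship .11.22.343.
After op 5 (move_left): buffer="tgycgyyggyb" (len 11), cursors c1@1 c2@4 c3@8 c4@8, authorship .11.22.343.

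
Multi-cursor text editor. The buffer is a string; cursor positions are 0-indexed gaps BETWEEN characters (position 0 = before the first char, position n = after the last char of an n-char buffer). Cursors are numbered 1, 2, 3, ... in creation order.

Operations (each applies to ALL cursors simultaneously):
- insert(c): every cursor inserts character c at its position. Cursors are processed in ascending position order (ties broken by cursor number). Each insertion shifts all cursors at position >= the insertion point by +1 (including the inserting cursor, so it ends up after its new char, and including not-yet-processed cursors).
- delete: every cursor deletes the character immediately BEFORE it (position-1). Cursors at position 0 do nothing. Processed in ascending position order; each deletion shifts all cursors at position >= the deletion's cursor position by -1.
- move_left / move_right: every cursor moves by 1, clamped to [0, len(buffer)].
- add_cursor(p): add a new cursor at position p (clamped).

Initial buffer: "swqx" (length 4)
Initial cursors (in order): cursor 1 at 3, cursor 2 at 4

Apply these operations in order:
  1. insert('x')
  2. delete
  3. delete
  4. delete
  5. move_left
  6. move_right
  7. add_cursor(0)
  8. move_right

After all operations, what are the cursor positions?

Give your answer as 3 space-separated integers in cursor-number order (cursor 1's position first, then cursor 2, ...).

After op 1 (insert('x')): buffer="swqxxx" (len 6), cursors c1@4 c2@6, authorship ...1.2
After op 2 (delete): buffer="swqx" (len 4), cursors c1@3 c2@4, authorship ....
After op 3 (delete): buffer="sw" (len 2), cursors c1@2 c2@2, authorship ..
After op 4 (delete): buffer="" (len 0), cursors c1@0 c2@0, authorship 
After op 5 (move_left): buffer="" (len 0), cursors c1@0 c2@0, authorship 
After op 6 (move_right): buffer="" (len 0), cursors c1@0 c2@0, authorship 
After op 7 (add_cursor(0)): buffer="" (len 0), cursors c1@0 c2@0 c3@0, authorship 
After op 8 (move_right): buffer="" (len 0), cursors c1@0 c2@0 c3@0, authorship 

Answer: 0 0 0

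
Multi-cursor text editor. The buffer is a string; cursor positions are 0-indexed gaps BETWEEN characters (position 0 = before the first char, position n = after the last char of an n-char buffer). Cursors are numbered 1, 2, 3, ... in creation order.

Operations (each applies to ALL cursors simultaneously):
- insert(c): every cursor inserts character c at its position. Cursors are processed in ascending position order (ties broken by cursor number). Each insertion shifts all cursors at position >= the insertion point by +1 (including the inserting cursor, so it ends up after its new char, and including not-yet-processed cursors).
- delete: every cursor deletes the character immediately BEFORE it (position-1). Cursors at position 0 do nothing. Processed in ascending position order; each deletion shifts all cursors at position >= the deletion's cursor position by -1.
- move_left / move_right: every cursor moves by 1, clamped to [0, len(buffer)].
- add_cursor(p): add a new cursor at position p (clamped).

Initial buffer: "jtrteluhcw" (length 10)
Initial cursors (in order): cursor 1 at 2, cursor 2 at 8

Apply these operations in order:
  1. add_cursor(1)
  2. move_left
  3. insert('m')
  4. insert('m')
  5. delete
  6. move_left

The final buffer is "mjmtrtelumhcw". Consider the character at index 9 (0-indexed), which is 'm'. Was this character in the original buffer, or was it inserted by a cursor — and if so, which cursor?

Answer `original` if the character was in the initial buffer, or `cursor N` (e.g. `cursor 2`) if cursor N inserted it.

After op 1 (add_cursor(1)): buffer="jtrteluhcw" (len 10), cursors c3@1 c1@2 c2@8, authorship ..........
After op 2 (move_left): buffer="jtrteluhcw" (len 10), cursors c3@0 c1@1 c2@7, authorship ..........
After op 3 (insert('m')): buffer="mjmtrtelumhcw" (len 13), cursors c3@1 c1@3 c2@10, authorship 3.1......2...
After op 4 (insert('m')): buffer="mmjmmtrtelummhcw" (len 16), cursors c3@2 c1@5 c2@13, authorship 33.11......22...
After op 5 (delete): buffer="mjmtrtelumhcw" (len 13), cursors c3@1 c1@3 c2@10, authorship 3.1......2...
After op 6 (move_left): buffer="mjmtrtelumhcw" (len 13), cursors c3@0 c1@2 c2@9, authorship 3.1......2...
Authorship (.=original, N=cursor N): 3 . 1 . . . . . . 2 . . .
Index 9: author = 2

Answer: cursor 2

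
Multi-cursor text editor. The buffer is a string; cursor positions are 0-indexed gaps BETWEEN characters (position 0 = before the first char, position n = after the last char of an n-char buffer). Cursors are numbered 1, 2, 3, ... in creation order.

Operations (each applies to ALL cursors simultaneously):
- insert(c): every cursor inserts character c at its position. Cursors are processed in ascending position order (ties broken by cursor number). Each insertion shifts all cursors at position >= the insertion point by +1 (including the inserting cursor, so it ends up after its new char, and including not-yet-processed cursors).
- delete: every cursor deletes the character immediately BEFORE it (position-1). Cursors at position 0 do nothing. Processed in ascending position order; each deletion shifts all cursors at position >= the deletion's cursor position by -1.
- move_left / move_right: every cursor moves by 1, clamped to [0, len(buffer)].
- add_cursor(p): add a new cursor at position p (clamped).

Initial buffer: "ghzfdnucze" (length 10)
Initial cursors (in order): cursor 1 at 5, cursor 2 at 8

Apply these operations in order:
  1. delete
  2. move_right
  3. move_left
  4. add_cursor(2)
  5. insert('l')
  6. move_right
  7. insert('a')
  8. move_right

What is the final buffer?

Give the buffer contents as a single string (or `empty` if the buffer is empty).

Answer: ghlzaflnaulzae

Derivation:
After op 1 (delete): buffer="ghzfnuze" (len 8), cursors c1@4 c2@6, authorship ........
After op 2 (move_right): buffer="ghzfnuze" (len 8), cursors c1@5 c2@7, authorship ........
After op 3 (move_left): buffer="ghzfnuze" (len 8), cursors c1@4 c2@6, authorship ........
After op 4 (add_cursor(2)): buffer="ghzfnuze" (len 8), cursors c3@2 c1@4 c2@6, authorship ........
After op 5 (insert('l')): buffer="ghlzflnulze" (len 11), cursors c3@3 c1@6 c2@9, authorship ..3..1..2..
After op 6 (move_right): buffer="ghlzflnulze" (len 11), cursors c3@4 c1@7 c2@10, authorship ..3..1..2..
After op 7 (insert('a')): buffer="ghlzaflnaulzae" (len 14), cursors c3@5 c1@9 c2@13, authorship ..3.3.1.1.2.2.
After op 8 (move_right): buffer="ghlzaflnaulzae" (len 14), cursors c3@6 c1@10 c2@14, authorship ..3.3.1.1.2.2.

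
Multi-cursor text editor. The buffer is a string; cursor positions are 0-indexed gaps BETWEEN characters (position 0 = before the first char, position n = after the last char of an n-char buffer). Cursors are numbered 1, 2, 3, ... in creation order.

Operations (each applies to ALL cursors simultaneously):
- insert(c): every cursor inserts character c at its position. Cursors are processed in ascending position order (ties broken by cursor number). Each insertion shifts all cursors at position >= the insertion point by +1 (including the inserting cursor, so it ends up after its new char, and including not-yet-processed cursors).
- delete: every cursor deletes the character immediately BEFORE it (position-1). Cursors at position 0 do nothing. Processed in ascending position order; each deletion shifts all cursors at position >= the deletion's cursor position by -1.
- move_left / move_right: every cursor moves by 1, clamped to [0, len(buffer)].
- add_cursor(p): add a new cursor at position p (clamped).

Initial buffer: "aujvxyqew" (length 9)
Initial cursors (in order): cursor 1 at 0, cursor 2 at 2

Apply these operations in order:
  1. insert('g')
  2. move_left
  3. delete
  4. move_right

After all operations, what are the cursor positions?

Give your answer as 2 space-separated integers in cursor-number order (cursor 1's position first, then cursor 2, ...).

Answer: 1 3

Derivation:
After op 1 (insert('g')): buffer="gaugjvxyqew" (len 11), cursors c1@1 c2@4, authorship 1..2.......
After op 2 (move_left): buffer="gaugjvxyqew" (len 11), cursors c1@0 c2@3, authorship 1..2.......
After op 3 (delete): buffer="gagjvxyqew" (len 10), cursors c1@0 c2@2, authorship 1.2.......
After op 4 (move_right): buffer="gagjvxyqew" (len 10), cursors c1@1 c2@3, authorship 1.2.......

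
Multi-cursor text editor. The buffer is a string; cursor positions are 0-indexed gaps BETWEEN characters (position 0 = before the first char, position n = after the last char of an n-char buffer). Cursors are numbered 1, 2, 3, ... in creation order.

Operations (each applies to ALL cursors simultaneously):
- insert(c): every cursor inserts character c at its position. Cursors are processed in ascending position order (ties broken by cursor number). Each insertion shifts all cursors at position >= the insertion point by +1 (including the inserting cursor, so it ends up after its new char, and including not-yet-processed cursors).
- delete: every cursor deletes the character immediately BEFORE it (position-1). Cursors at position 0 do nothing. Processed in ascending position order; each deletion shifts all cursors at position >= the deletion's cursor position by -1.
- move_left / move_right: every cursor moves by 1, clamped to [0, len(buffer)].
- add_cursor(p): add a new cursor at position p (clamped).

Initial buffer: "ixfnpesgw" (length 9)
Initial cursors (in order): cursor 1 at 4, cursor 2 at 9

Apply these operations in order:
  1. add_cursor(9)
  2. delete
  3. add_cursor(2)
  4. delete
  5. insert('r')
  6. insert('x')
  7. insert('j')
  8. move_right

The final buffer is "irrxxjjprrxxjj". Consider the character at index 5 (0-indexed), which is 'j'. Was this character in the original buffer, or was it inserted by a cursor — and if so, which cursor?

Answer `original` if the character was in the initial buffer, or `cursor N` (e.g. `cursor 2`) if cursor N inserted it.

Answer: cursor 1

Derivation:
After op 1 (add_cursor(9)): buffer="ixfnpesgw" (len 9), cursors c1@4 c2@9 c3@9, authorship .........
After op 2 (delete): buffer="ixfpes" (len 6), cursors c1@3 c2@6 c3@6, authorship ......
After op 3 (add_cursor(2)): buffer="ixfpes" (len 6), cursors c4@2 c1@3 c2@6 c3@6, authorship ......
After op 4 (delete): buffer="ip" (len 2), cursors c1@1 c4@1 c2@2 c3@2, authorship ..
After op 5 (insert('r')): buffer="irrprr" (len 6), cursors c1@3 c4@3 c2@6 c3@6, authorship .14.23
After op 6 (insert('x')): buffer="irrxxprrxx" (len 10), cursors c1@5 c4@5 c2@10 c3@10, authorship .1414.2323
After op 7 (insert('j')): buffer="irrxxjjprrxxjj" (len 14), cursors c1@7 c4@7 c2@14 c3@14, authorship .141414.232323
After op 8 (move_right): buffer="irrxxjjprrxxjj" (len 14), cursors c1@8 c4@8 c2@14 c3@14, authorship .141414.232323
Authorship (.=original, N=cursor N): . 1 4 1 4 1 4 . 2 3 2 3 2 3
Index 5: author = 1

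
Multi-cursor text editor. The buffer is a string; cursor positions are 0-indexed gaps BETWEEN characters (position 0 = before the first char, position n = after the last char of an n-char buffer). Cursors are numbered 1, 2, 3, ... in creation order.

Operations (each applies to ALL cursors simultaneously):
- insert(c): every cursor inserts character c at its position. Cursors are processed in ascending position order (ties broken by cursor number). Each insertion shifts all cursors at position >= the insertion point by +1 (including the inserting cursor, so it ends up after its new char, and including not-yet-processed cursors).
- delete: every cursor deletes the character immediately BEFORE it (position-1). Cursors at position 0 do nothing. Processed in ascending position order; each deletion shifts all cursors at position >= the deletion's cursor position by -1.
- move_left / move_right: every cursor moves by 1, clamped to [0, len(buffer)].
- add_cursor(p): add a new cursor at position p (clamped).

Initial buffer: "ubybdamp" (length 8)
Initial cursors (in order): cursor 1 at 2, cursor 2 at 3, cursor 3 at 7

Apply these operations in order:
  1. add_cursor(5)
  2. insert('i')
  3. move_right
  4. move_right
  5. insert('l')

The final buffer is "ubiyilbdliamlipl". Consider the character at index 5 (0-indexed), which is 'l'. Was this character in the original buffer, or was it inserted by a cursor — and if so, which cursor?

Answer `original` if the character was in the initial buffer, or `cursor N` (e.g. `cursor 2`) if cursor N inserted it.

After op 1 (add_cursor(5)): buffer="ubybdamp" (len 8), cursors c1@2 c2@3 c4@5 c3@7, authorship ........
After op 2 (insert('i')): buffer="ubiyibdiamip" (len 12), cursors c1@3 c2@5 c4@8 c3@11, authorship ..1.2..4..3.
After op 3 (move_right): buffer="ubiyibdiamip" (len 12), cursors c1@4 c2@6 c4@9 c3@12, authorship ..1.2..4..3.
After op 4 (move_right): buffer="ubiyibdiamip" (len 12), cursors c1@5 c2@7 c4@10 c3@12, authorship ..1.2..4..3.
After op 5 (insert('l')): buffer="ubiyilbdliamlipl" (len 16), cursors c1@6 c2@9 c4@13 c3@16, authorship ..1.21..24..43.3
Authorship (.=original, N=cursor N): . . 1 . 2 1 . . 2 4 . . 4 3 . 3
Index 5: author = 1

Answer: cursor 1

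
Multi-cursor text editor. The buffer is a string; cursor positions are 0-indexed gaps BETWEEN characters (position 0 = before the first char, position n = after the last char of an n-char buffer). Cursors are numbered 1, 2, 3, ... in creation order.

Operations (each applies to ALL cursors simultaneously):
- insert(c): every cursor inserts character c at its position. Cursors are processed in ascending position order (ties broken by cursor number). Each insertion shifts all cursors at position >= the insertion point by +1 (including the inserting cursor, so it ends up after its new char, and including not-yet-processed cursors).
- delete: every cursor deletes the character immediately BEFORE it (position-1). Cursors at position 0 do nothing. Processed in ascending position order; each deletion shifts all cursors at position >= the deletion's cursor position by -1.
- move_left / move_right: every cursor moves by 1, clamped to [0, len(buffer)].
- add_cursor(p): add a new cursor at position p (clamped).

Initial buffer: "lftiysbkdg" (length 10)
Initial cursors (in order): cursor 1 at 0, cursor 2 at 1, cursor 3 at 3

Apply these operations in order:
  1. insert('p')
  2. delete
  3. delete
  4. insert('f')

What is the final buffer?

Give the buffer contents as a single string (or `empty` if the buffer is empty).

Answer: ffffiysbkdg

Derivation:
After op 1 (insert('p')): buffer="plpftpiysbkdg" (len 13), cursors c1@1 c2@3 c3@6, authorship 1.2..3.......
After op 2 (delete): buffer="lftiysbkdg" (len 10), cursors c1@0 c2@1 c3@3, authorship ..........
After op 3 (delete): buffer="fiysbkdg" (len 8), cursors c1@0 c2@0 c3@1, authorship ........
After op 4 (insert('f')): buffer="ffffiysbkdg" (len 11), cursors c1@2 c2@2 c3@4, authorship 12.3.......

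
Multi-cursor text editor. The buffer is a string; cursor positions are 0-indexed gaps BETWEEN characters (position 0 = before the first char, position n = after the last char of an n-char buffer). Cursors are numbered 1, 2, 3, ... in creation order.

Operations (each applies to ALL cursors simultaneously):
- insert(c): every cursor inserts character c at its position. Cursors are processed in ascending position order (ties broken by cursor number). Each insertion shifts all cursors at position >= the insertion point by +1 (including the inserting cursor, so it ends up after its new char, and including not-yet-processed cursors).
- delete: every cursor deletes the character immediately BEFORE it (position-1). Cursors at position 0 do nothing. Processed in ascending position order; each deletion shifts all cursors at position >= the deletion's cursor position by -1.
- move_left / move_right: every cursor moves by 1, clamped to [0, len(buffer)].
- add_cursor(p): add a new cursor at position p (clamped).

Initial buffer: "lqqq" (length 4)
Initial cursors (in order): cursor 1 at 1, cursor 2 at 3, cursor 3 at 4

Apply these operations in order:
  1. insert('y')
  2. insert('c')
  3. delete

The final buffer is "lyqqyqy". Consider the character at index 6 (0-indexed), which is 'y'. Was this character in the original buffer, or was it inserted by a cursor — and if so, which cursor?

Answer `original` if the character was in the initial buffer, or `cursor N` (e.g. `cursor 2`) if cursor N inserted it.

Answer: cursor 3

Derivation:
After op 1 (insert('y')): buffer="lyqqyqy" (len 7), cursors c1@2 c2@5 c3@7, authorship .1..2.3
After op 2 (insert('c')): buffer="lycqqycqyc" (len 10), cursors c1@3 c2@7 c3@10, authorship .11..22.33
After op 3 (delete): buffer="lyqqyqy" (len 7), cursors c1@2 c2@5 c3@7, authorship .1..2.3
Authorship (.=original, N=cursor N): . 1 . . 2 . 3
Index 6: author = 3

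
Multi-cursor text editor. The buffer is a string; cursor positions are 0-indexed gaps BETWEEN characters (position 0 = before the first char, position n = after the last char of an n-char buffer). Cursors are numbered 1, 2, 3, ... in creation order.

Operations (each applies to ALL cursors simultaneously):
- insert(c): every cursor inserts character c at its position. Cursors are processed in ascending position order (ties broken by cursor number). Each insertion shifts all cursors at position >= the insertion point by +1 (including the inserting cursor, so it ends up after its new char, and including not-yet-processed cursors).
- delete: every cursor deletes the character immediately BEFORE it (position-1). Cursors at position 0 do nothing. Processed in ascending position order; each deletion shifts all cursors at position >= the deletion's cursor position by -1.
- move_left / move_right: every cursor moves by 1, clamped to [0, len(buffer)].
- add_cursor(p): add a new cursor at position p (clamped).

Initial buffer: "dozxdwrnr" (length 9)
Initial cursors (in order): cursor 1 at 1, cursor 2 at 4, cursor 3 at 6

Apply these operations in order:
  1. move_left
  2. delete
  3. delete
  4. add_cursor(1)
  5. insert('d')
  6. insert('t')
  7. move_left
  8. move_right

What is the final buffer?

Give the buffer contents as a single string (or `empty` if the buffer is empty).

Answer: dtddddtttwrnr

Derivation:
After op 1 (move_left): buffer="dozxdwrnr" (len 9), cursors c1@0 c2@3 c3@5, authorship .........
After op 2 (delete): buffer="doxwrnr" (len 7), cursors c1@0 c2@2 c3@3, authorship .......
After op 3 (delete): buffer="dwrnr" (len 5), cursors c1@0 c2@1 c3@1, authorship .....
After op 4 (add_cursor(1)): buffer="dwrnr" (len 5), cursors c1@0 c2@1 c3@1 c4@1, authorship .....
After op 5 (insert('d')): buffer="dddddwrnr" (len 9), cursors c1@1 c2@5 c3@5 c4@5, authorship 1.234....
After op 6 (insert('t')): buffer="dtddddtttwrnr" (len 13), cursors c1@2 c2@9 c3@9 c4@9, authorship 11.234234....
After op 7 (move_left): buffer="dtddddtttwrnr" (len 13), cursors c1@1 c2@8 c3@8 c4@8, authorship 11.234234....
After op 8 (move_right): buffer="dtddddtttwrnr" (len 13), cursors c1@2 c2@9 c3@9 c4@9, authorship 11.234234....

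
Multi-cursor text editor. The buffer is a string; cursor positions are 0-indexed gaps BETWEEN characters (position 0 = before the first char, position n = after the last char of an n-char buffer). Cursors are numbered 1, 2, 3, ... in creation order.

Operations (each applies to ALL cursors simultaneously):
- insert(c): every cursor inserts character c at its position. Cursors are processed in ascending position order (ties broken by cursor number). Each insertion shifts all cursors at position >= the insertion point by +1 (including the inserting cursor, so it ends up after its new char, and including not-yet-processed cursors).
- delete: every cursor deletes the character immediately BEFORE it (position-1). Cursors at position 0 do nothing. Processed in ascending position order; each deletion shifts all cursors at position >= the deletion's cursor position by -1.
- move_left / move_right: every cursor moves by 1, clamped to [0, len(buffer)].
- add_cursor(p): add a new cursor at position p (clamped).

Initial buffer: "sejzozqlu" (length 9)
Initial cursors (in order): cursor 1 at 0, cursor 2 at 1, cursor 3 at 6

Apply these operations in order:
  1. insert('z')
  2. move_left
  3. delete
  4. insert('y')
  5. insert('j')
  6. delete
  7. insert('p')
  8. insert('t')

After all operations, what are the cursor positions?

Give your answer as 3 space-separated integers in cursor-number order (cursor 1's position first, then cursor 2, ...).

Answer: 3 7 15

Derivation:
After op 1 (insert('z')): buffer="zszejzozzqlu" (len 12), cursors c1@1 c2@3 c3@9, authorship 1.2.....3...
After op 2 (move_left): buffer="zszejzozzqlu" (len 12), cursors c1@0 c2@2 c3@8, authorship 1.2.....3...
After op 3 (delete): buffer="zzejzozqlu" (len 10), cursors c1@0 c2@1 c3@6, authorship 12....3...
After op 4 (insert('y')): buffer="yzyzejzoyzqlu" (len 13), cursors c1@1 c2@3 c3@9, authorship 1122....33...
After op 5 (insert('j')): buffer="yjzyjzejzoyjzqlu" (len 16), cursors c1@2 c2@5 c3@12, authorship 111222....333...
After op 6 (delete): buffer="yzyzejzoyzqlu" (len 13), cursors c1@1 c2@3 c3@9, authorship 1122....33...
After op 7 (insert('p')): buffer="ypzypzejzoypzqlu" (len 16), cursors c1@2 c2@5 c3@12, authorship 111222....333...
After op 8 (insert('t')): buffer="yptzyptzejzoyptzqlu" (len 19), cursors c1@3 c2@7 c3@15, authorship 11112222....3333...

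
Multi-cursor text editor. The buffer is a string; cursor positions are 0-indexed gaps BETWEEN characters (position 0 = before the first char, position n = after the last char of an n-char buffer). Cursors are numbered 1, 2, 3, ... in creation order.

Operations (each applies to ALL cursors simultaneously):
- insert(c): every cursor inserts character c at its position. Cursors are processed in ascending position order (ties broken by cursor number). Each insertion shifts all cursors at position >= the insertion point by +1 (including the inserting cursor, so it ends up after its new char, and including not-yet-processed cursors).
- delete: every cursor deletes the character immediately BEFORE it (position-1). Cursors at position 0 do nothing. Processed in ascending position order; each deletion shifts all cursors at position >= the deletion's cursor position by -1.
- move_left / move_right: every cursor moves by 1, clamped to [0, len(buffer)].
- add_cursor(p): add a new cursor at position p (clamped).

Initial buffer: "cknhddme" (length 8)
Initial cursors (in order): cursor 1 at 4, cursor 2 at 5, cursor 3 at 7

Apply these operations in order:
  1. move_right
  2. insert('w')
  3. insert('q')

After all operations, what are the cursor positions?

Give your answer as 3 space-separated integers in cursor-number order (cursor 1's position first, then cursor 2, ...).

Answer: 7 10 14

Derivation:
After op 1 (move_right): buffer="cknhddme" (len 8), cursors c1@5 c2@6 c3@8, authorship ........
After op 2 (insert('w')): buffer="cknhdwdwmew" (len 11), cursors c1@6 c2@8 c3@11, authorship .....1.2..3
After op 3 (insert('q')): buffer="cknhdwqdwqmewq" (len 14), cursors c1@7 c2@10 c3@14, authorship .....11.22..33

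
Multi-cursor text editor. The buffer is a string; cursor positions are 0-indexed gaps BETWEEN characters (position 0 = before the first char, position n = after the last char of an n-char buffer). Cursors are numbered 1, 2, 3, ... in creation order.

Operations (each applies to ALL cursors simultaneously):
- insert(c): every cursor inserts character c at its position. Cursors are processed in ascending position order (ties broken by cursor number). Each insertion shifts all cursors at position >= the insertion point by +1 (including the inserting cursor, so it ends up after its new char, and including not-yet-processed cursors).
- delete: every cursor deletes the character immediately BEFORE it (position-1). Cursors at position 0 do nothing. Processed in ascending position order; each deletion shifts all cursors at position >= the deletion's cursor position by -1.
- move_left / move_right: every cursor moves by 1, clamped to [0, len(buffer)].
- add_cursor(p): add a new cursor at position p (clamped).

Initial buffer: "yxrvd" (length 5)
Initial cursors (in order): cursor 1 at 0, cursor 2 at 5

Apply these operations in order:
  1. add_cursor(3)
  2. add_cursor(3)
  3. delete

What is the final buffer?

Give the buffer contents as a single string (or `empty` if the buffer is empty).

Answer: yv

Derivation:
After op 1 (add_cursor(3)): buffer="yxrvd" (len 5), cursors c1@0 c3@3 c2@5, authorship .....
After op 2 (add_cursor(3)): buffer="yxrvd" (len 5), cursors c1@0 c3@3 c4@3 c2@5, authorship .....
After op 3 (delete): buffer="yv" (len 2), cursors c1@0 c3@1 c4@1 c2@2, authorship ..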